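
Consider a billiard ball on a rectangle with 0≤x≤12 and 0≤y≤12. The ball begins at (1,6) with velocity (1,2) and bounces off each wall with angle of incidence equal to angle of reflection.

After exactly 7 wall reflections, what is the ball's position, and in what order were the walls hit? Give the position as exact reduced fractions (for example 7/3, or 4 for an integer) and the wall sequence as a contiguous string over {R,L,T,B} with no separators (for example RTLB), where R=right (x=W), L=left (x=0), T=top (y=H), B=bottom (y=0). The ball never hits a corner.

1. t=3 → T at (4,12); v=(1,-2)
2. t=6 → B at (10,0); v=(1,2)
3. t=2 → R at (12,4); v=(-1,2)
4. t=4 → T at (8,12); v=(-1,-2)
5. t=6 → B at (2,0); v=(-1,2)
6. t=2 → L at (0,4); v=(1,2)
7. t=4 → T at (4,12); v=(1,-2)

Final position: (4,12)
Wall sequence: TBRTBLT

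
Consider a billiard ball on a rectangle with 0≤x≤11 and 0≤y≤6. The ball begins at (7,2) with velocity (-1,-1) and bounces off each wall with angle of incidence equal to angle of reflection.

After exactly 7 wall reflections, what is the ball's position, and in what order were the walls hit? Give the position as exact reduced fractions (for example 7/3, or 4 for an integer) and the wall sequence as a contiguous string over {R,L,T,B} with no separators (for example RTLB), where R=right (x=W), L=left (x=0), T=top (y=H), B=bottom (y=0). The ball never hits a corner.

Final position: (3,0)
Wall sequence: BLTBRTB

1. t=2 → B at (5,0); v=(-1,1)
2. t=5 → L at (0,5); v=(1,1)
3. t=1 → T at (1,6); v=(1,-1)
4. t=6 → B at (7,0); v=(1,1)
5. t=4 → R at (11,4); v=(-1,1)
6. t=2 → T at (9,6); v=(-1,-1)
7. t=6 → B at (3,0); v=(-1,1)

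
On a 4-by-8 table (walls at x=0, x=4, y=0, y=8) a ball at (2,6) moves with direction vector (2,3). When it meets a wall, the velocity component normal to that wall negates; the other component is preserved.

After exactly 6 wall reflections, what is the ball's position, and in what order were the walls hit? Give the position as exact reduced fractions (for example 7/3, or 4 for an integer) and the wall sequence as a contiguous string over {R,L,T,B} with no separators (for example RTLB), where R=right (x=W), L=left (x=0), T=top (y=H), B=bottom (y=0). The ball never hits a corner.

1. t=2/3 → T at (10/3,8); v=(2,-3)
2. t=1/3 → R at (4,7); v=(-2,-3)
3. t=2 → L at (0,1); v=(2,-3)
4. t=1/3 → B at (2/3,0); v=(2,3)
5. t=5/3 → R at (4,5); v=(-2,3)
6. t=1 → T at (2,8); v=(-2,-3)

Final position: (2,8)
Wall sequence: TRLBRT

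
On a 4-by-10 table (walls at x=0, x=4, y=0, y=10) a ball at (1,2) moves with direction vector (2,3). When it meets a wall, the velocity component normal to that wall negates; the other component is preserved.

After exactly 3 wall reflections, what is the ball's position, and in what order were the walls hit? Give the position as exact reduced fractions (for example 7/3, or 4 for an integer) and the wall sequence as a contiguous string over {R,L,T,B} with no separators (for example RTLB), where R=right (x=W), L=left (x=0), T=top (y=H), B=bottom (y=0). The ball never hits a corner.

Final position: (0,15/2)
Wall sequence: RTL

1. t=3/2 → R at (4,13/2); v=(-2,3)
2. t=7/6 → T at (5/3,10); v=(-2,-3)
3. t=5/6 → L at (0,15/2); v=(2,-3)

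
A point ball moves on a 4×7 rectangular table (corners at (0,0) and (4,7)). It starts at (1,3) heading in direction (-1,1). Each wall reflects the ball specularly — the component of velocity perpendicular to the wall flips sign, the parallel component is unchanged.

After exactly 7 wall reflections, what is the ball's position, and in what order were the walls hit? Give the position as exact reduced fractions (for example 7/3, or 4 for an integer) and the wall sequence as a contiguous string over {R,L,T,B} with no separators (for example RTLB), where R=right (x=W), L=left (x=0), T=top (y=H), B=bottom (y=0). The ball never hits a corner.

1. t=1 → L at (0,4); v=(1,1)
2. t=3 → T at (3,7); v=(1,-1)
3. t=1 → R at (4,6); v=(-1,-1)
4. t=4 → L at (0,2); v=(1,-1)
5. t=2 → B at (2,0); v=(1,1)
6. t=2 → R at (4,2); v=(-1,1)
7. t=4 → L at (0,6); v=(1,1)

Final position: (0,6)
Wall sequence: LTRLBRL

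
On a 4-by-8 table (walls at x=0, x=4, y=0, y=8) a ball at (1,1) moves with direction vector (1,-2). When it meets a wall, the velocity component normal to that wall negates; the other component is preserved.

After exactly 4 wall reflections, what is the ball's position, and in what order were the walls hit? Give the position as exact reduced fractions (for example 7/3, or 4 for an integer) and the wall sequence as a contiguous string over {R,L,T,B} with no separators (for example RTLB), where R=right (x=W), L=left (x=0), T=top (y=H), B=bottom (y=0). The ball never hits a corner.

1. t=1/2 → B at (3/2,0); v=(1,2)
2. t=5/2 → R at (4,5); v=(-1,2)
3. t=3/2 → T at (5/2,8); v=(-1,-2)
4. t=5/2 → L at (0,3); v=(1,-2)

Final position: (0,3)
Wall sequence: BRTL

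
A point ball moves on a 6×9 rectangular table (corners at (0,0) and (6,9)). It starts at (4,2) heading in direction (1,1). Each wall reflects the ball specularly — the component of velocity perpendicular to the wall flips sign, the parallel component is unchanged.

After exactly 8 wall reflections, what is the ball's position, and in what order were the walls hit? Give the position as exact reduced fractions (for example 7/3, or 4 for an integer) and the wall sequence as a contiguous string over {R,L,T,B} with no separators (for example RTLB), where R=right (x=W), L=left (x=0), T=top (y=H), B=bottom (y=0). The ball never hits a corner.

Final position: (6,8)
Wall sequence: RTLRBLTR

1. t=2 → R at (6,4); v=(-1,1)
2. t=5 → T at (1,9); v=(-1,-1)
3. t=1 → L at (0,8); v=(1,-1)
4. t=6 → R at (6,2); v=(-1,-1)
5. t=2 → B at (4,0); v=(-1,1)
6. t=4 → L at (0,4); v=(1,1)
7. t=5 → T at (5,9); v=(1,-1)
8. t=1 → R at (6,8); v=(-1,-1)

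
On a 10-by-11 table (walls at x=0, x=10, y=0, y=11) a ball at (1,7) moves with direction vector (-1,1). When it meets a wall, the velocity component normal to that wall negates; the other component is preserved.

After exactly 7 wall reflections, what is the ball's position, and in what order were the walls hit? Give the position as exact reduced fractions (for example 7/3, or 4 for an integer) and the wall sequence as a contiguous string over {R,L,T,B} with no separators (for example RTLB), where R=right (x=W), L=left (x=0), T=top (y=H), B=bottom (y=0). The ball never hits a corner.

Final position: (10,6)
Wall sequence: LTRBLTR

1. t=1 → L at (0,8); v=(1,1)
2. t=3 → T at (3,11); v=(1,-1)
3. t=7 → R at (10,4); v=(-1,-1)
4. t=4 → B at (6,0); v=(-1,1)
5. t=6 → L at (0,6); v=(1,1)
6. t=5 → T at (5,11); v=(1,-1)
7. t=5 → R at (10,6); v=(-1,-1)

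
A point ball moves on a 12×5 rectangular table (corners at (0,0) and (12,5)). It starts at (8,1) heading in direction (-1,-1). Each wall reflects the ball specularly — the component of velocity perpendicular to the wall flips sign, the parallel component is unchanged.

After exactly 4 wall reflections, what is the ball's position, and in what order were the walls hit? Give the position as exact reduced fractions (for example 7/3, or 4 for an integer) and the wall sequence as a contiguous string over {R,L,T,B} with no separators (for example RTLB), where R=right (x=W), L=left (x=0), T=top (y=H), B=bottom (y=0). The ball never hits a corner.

Final position: (3,0)
Wall sequence: BTLB

1. t=1 → B at (7,0); v=(-1,1)
2. t=5 → T at (2,5); v=(-1,-1)
3. t=2 → L at (0,3); v=(1,-1)
4. t=3 → B at (3,0); v=(1,1)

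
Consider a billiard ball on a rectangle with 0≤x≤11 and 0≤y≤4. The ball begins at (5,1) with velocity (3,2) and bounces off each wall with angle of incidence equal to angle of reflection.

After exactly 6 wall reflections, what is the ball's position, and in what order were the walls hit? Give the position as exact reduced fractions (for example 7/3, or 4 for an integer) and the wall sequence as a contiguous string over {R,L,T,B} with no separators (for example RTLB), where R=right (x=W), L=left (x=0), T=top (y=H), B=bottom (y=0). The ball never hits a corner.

Final position: (11/2,0)
Wall sequence: TRBTLB

1. t=3/2 → T at (19/2,4); v=(3,-2)
2. t=1/2 → R at (11,3); v=(-3,-2)
3. t=3/2 → B at (13/2,0); v=(-3,2)
4. t=2 → T at (1/2,4); v=(-3,-2)
5. t=1/6 → L at (0,11/3); v=(3,-2)
6. t=11/6 → B at (11/2,0); v=(3,2)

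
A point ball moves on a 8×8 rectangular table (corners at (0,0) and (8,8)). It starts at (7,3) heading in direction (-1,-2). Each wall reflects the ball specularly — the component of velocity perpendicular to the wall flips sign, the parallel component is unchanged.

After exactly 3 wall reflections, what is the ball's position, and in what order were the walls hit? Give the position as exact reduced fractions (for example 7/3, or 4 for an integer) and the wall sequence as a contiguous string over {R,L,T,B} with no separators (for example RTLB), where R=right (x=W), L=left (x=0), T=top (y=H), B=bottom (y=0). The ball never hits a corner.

1. t=3/2 → B at (11/2,0); v=(-1,2)
2. t=4 → T at (3/2,8); v=(-1,-2)
3. t=3/2 → L at (0,5); v=(1,-2)

Final position: (0,5)
Wall sequence: BTL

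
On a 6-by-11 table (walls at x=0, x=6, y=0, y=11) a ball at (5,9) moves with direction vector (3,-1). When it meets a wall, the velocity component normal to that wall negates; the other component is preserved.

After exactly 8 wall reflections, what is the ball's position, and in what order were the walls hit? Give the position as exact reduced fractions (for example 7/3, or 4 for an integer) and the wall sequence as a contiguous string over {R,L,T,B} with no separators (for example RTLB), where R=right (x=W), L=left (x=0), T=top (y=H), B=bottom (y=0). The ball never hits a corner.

Final position: (6,10/3)
Wall sequence: RLRLRBLR

1. t=1/3 → R at (6,26/3); v=(-3,-1)
2. t=2 → L at (0,20/3); v=(3,-1)
3. t=2 → R at (6,14/3); v=(-3,-1)
4. t=2 → L at (0,8/3); v=(3,-1)
5. t=2 → R at (6,2/3); v=(-3,-1)
6. t=2/3 → B at (4,0); v=(-3,1)
7. t=4/3 → L at (0,4/3); v=(3,1)
8. t=2 → R at (6,10/3); v=(-3,1)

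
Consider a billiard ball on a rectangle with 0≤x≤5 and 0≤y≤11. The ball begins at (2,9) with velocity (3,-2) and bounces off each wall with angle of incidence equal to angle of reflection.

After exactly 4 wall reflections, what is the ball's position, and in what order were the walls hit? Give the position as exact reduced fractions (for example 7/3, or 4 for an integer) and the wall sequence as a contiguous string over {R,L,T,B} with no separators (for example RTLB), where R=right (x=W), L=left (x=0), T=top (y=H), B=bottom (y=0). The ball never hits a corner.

Final position: (9/2,0)
Wall sequence: RLRB

1. t=1 → R at (5,7); v=(-3,-2)
2. t=5/3 → L at (0,11/3); v=(3,-2)
3. t=5/3 → R at (5,1/3); v=(-3,-2)
4. t=1/6 → B at (9/2,0); v=(-3,2)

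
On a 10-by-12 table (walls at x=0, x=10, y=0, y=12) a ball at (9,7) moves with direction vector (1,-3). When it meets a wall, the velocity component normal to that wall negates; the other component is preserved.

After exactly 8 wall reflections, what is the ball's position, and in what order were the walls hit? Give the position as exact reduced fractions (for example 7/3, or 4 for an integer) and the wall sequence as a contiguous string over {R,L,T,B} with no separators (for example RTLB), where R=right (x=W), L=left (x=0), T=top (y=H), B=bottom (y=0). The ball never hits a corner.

Final position: (10,8)
Wall sequence: RBTBLTBR

1. t=1 → R at (10,4); v=(-1,-3)
2. t=4/3 → B at (26/3,0); v=(-1,3)
3. t=4 → T at (14/3,12); v=(-1,-3)
4. t=4 → B at (2/3,0); v=(-1,3)
5. t=2/3 → L at (0,2); v=(1,3)
6. t=10/3 → T at (10/3,12); v=(1,-3)
7. t=4 → B at (22/3,0); v=(1,3)
8. t=8/3 → R at (10,8); v=(-1,3)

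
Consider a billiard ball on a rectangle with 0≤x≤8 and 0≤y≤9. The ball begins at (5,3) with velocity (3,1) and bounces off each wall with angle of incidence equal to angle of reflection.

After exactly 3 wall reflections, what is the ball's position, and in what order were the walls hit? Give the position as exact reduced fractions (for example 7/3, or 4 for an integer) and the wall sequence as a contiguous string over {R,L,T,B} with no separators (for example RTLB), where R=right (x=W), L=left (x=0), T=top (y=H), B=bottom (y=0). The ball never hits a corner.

Final position: (7,9)
Wall sequence: RLT

1. t=1 → R at (8,4); v=(-3,1)
2. t=8/3 → L at (0,20/3); v=(3,1)
3. t=7/3 → T at (7,9); v=(3,-1)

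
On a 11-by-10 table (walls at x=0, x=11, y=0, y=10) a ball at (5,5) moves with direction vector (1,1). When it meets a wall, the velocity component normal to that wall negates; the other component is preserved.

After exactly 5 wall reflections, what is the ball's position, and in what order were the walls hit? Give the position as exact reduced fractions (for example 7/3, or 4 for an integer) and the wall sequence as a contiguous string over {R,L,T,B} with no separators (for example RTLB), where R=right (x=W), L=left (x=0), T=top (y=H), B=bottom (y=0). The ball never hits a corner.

Final position: (8,10)
Wall sequence: TRBLT

1. t=5 → T at (10,10); v=(1,-1)
2. t=1 → R at (11,9); v=(-1,-1)
3. t=9 → B at (2,0); v=(-1,1)
4. t=2 → L at (0,2); v=(1,1)
5. t=8 → T at (8,10); v=(1,-1)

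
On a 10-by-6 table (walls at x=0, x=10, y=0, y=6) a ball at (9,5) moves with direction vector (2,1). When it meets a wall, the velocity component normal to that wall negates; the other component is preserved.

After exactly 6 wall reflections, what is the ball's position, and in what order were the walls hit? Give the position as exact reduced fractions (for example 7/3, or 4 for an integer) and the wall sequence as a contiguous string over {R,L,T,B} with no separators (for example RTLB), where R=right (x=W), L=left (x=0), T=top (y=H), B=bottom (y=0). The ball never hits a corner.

1. t=1/2 → R at (10,11/2); v=(-2,1)
2. t=1/2 → T at (9,6); v=(-2,-1)
3. t=9/2 → L at (0,3/2); v=(2,-1)
4. t=3/2 → B at (3,0); v=(2,1)
5. t=7/2 → R at (10,7/2); v=(-2,1)
6. t=5/2 → T at (5,6); v=(-2,-1)

Final position: (5,6)
Wall sequence: RTLBRT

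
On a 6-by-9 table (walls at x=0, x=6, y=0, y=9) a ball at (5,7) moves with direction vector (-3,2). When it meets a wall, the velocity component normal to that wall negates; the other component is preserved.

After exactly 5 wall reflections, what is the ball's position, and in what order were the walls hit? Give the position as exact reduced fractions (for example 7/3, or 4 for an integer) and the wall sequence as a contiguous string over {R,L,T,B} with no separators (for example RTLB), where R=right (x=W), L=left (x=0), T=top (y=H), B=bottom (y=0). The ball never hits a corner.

1. t=1 → T at (2,9); v=(-3,-2)
2. t=2/3 → L at (0,23/3); v=(3,-2)
3. t=2 → R at (6,11/3); v=(-3,-2)
4. t=11/6 → B at (1/2,0); v=(-3,2)
5. t=1/6 → L at (0,1/3); v=(3,2)

Final position: (0,1/3)
Wall sequence: TLRBL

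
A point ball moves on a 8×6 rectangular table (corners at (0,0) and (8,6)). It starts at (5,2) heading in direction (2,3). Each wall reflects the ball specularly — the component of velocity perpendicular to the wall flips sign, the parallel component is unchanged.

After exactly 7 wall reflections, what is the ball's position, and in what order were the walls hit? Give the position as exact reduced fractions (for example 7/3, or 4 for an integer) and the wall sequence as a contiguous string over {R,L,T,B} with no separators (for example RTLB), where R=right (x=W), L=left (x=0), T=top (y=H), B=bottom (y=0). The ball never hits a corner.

Final position: (23/3,6)
Wall sequence: TRBTLBT

1. t=4/3 → T at (23/3,6); v=(2,-3)
2. t=1/6 → R at (8,11/2); v=(-2,-3)
3. t=11/6 → B at (13/3,0); v=(-2,3)
4. t=2 → T at (1/3,6); v=(-2,-3)
5. t=1/6 → L at (0,11/2); v=(2,-3)
6. t=11/6 → B at (11/3,0); v=(2,3)
7. t=2 → T at (23/3,6); v=(2,-3)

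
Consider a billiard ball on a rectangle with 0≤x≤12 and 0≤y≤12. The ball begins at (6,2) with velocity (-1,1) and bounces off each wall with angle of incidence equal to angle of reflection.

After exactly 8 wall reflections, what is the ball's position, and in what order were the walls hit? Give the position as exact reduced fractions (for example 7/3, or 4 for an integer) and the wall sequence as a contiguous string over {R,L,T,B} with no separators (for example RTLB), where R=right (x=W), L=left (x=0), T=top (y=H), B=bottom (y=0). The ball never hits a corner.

1. t=6 → L at (0,8); v=(1,1)
2. t=4 → T at (4,12); v=(1,-1)
3. t=8 → R at (12,4); v=(-1,-1)
4. t=4 → B at (8,0); v=(-1,1)
5. t=8 → L at (0,8); v=(1,1)
6. t=4 → T at (4,12); v=(1,-1)
7. t=8 → R at (12,4); v=(-1,-1)
8. t=4 → B at (8,0); v=(-1,1)

Final position: (8,0)
Wall sequence: LTRBLTRB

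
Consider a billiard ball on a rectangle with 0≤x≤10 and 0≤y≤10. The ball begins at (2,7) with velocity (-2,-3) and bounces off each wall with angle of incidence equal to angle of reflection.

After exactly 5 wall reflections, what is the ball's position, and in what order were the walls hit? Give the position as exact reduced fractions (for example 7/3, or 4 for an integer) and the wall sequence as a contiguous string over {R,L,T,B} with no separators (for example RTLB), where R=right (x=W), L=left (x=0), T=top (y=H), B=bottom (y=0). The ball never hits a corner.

1. t=1 → L at (0,4); v=(2,-3)
2. t=4/3 → B at (8/3,0); v=(2,3)
3. t=10/3 → T at (28/3,10); v=(2,-3)
4. t=1/3 → R at (10,9); v=(-2,-3)
5. t=3 → B at (4,0); v=(-2,3)

Final position: (4,0)
Wall sequence: LBTRB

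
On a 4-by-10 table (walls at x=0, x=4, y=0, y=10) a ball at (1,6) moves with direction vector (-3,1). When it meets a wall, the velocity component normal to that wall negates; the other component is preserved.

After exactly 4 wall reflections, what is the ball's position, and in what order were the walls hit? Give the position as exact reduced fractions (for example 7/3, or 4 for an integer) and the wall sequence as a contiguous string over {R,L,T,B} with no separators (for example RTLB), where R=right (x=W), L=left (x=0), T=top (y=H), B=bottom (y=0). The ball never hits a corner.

1. t=1/3 → L at (0,19/3); v=(3,1)
2. t=4/3 → R at (4,23/3); v=(-3,1)
3. t=4/3 → L at (0,9); v=(3,1)
4. t=1 → T at (3,10); v=(3,-1)

Final position: (3,10)
Wall sequence: LRLT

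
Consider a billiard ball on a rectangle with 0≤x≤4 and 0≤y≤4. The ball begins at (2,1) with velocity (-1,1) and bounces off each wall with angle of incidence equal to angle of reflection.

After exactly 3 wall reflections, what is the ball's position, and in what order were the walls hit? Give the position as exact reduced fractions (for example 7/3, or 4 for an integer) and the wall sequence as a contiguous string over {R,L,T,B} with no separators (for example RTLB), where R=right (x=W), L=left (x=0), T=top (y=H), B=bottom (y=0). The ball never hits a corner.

Final position: (4,1)
Wall sequence: LTR

1. t=2 → L at (0,3); v=(1,1)
2. t=1 → T at (1,4); v=(1,-1)
3. t=3 → R at (4,1); v=(-1,-1)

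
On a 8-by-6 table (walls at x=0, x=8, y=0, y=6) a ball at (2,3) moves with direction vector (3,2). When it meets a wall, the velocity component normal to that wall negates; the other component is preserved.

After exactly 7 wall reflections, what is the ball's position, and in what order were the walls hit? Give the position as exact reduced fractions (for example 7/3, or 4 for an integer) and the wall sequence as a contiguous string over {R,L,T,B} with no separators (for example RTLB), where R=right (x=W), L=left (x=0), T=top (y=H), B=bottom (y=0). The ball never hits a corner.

Final position: (0,1)
Wall sequence: TRBLRTL

1. t=3/2 → T at (13/2,6); v=(3,-2)
2. t=1/2 → R at (8,5); v=(-3,-2)
3. t=5/2 → B at (1/2,0); v=(-3,2)
4. t=1/6 → L at (0,1/3); v=(3,2)
5. t=8/3 → R at (8,17/3); v=(-3,2)
6. t=1/6 → T at (15/2,6); v=(-3,-2)
7. t=5/2 → L at (0,1); v=(3,-2)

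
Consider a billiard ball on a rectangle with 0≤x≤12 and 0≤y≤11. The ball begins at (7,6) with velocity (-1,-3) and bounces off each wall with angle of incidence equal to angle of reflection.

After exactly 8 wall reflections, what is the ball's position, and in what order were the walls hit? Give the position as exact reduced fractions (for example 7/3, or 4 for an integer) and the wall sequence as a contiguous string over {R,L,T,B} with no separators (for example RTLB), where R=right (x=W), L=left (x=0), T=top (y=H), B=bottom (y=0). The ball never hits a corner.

1. t=2 → B at (5,0); v=(-1,3)
2. t=11/3 → T at (4/3,11); v=(-1,-3)
3. t=4/3 → L at (0,7); v=(1,-3)
4. t=7/3 → B at (7/3,0); v=(1,3)
5. t=11/3 → T at (6,11); v=(1,-3)
6. t=11/3 → B at (29/3,0); v=(1,3)
7. t=7/3 → R at (12,7); v=(-1,3)
8. t=4/3 → T at (32/3,11); v=(-1,-3)

Final position: (32/3,11)
Wall sequence: BTLBTBRT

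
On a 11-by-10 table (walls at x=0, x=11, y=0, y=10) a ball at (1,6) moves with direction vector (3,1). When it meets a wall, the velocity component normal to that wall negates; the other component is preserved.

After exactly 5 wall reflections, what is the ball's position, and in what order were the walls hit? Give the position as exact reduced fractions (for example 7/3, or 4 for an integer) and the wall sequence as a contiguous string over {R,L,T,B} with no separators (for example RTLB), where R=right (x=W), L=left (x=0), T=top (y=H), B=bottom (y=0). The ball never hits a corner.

Final position: (1,0)
Wall sequence: RTLRB

1. t=10/3 → R at (11,28/3); v=(-3,1)
2. t=2/3 → T at (9,10); v=(-3,-1)
3. t=3 → L at (0,7); v=(3,-1)
4. t=11/3 → R at (11,10/3); v=(-3,-1)
5. t=10/3 → B at (1,0); v=(-3,1)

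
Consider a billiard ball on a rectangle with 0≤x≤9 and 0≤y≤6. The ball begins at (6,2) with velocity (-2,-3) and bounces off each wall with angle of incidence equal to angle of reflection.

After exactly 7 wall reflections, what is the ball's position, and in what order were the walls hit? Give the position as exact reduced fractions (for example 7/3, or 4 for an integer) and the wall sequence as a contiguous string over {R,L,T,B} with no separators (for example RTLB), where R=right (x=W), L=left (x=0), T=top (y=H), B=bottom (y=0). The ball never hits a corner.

Final position: (20/3,0)
Wall sequence: BTLBTRB

1. t=2/3 → B at (14/3,0); v=(-2,3)
2. t=2 → T at (2/3,6); v=(-2,-3)
3. t=1/3 → L at (0,5); v=(2,-3)
4. t=5/3 → B at (10/3,0); v=(2,3)
5. t=2 → T at (22/3,6); v=(2,-3)
6. t=5/6 → R at (9,7/2); v=(-2,-3)
7. t=7/6 → B at (20/3,0); v=(-2,3)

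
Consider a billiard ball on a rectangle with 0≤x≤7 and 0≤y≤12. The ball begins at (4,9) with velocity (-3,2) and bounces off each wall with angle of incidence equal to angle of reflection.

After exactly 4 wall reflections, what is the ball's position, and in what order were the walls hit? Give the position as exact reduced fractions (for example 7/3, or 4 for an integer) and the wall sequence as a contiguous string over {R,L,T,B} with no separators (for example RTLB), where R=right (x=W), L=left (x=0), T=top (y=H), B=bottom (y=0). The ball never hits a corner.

1. t=4/3 → L at (0,35/3); v=(3,2)
2. t=1/6 → T at (1/2,12); v=(3,-2)
3. t=13/6 → R at (7,23/3); v=(-3,-2)
4. t=7/3 → L at (0,3); v=(3,-2)

Final position: (0,3)
Wall sequence: LTRL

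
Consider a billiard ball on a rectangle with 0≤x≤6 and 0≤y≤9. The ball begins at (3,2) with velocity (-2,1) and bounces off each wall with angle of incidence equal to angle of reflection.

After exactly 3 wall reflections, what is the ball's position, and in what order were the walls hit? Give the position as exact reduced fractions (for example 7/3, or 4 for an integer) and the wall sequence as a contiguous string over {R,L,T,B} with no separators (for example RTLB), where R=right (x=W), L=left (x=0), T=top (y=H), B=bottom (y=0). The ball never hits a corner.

1. t=3/2 → L at (0,7/2); v=(2,1)
2. t=3 → R at (6,13/2); v=(-2,1)
3. t=5/2 → T at (1,9); v=(-2,-1)

Final position: (1,9)
Wall sequence: LRT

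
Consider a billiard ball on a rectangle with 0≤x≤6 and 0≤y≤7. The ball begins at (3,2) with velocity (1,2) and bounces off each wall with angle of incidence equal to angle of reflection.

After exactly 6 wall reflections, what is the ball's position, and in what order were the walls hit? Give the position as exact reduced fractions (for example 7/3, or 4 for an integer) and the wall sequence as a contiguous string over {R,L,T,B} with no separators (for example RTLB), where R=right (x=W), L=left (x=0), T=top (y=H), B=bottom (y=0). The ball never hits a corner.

Final position: (4,0)
Wall sequence: TRBLTB

1. t=5/2 → T at (11/2,7); v=(1,-2)
2. t=1/2 → R at (6,6); v=(-1,-2)
3. t=3 → B at (3,0); v=(-1,2)
4. t=3 → L at (0,6); v=(1,2)
5. t=1/2 → T at (1/2,7); v=(1,-2)
6. t=7/2 → B at (4,0); v=(1,2)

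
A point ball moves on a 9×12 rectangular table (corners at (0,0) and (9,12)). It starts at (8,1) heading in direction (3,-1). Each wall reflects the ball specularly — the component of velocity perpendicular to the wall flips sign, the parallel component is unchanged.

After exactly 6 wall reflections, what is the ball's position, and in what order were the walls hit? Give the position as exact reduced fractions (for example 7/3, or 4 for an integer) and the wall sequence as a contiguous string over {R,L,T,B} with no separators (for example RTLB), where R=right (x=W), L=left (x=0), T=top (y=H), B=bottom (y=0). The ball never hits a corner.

Final position: (9,34/3)
Wall sequence: RBLRLR

1. t=1/3 → R at (9,2/3); v=(-3,-1)
2. t=2/3 → B at (7,0); v=(-3,1)
3. t=7/3 → L at (0,7/3); v=(3,1)
4. t=3 → R at (9,16/3); v=(-3,1)
5. t=3 → L at (0,25/3); v=(3,1)
6. t=3 → R at (9,34/3); v=(-3,1)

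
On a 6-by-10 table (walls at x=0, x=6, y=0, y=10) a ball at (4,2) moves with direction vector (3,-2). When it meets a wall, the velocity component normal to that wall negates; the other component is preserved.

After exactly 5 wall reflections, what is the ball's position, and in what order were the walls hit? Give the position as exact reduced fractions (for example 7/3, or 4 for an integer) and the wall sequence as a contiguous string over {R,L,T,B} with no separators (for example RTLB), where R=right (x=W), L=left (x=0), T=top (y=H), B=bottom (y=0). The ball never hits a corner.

1. t=2/3 → R at (6,2/3); v=(-3,-2)
2. t=1/3 → B at (5,0); v=(-3,2)
3. t=5/3 → L at (0,10/3); v=(3,2)
4. t=2 → R at (6,22/3); v=(-3,2)
5. t=4/3 → T at (2,10); v=(-3,-2)

Final position: (2,10)
Wall sequence: RBLRT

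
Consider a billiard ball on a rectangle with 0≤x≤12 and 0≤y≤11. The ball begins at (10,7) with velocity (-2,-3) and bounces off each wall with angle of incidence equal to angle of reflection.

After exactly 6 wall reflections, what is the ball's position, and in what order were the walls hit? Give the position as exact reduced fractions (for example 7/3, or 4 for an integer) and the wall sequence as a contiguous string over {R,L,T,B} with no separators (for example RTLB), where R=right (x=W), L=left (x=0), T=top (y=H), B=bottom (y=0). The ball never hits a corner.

Final position: (22/3,11)
Wall sequence: BLTBRT

1. t=7/3 → B at (16/3,0); v=(-2,3)
2. t=8/3 → L at (0,8); v=(2,3)
3. t=1 → T at (2,11); v=(2,-3)
4. t=11/3 → B at (28/3,0); v=(2,3)
5. t=4/3 → R at (12,4); v=(-2,3)
6. t=7/3 → T at (22/3,11); v=(-2,-3)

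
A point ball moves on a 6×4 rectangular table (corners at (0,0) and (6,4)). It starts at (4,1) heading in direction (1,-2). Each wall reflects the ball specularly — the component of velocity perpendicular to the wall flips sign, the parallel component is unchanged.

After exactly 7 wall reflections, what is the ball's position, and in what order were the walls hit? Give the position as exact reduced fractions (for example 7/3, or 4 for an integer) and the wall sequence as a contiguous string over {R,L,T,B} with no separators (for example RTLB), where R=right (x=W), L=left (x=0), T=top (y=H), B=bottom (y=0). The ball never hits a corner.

1. t=1/2 → B at (9/2,0); v=(1,2)
2. t=3/2 → R at (6,3); v=(-1,2)
3. t=1/2 → T at (11/2,4); v=(-1,-2)
4. t=2 → B at (7/2,0); v=(-1,2)
5. t=2 → T at (3/2,4); v=(-1,-2)
6. t=3/2 → L at (0,1); v=(1,-2)
7. t=1/2 → B at (1/2,0); v=(1,2)

Final position: (1/2,0)
Wall sequence: BRTBTLB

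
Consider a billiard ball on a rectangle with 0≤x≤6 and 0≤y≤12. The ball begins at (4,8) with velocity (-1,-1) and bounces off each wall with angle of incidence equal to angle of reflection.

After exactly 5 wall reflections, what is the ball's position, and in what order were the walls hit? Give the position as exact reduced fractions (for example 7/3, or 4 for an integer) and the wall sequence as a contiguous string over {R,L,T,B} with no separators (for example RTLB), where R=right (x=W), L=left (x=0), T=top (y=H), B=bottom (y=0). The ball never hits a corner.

Final position: (4,12)
Wall sequence: LBRLT

1. t=4 → L at (0,4); v=(1,-1)
2. t=4 → B at (4,0); v=(1,1)
3. t=2 → R at (6,2); v=(-1,1)
4. t=6 → L at (0,8); v=(1,1)
5. t=4 → T at (4,12); v=(1,-1)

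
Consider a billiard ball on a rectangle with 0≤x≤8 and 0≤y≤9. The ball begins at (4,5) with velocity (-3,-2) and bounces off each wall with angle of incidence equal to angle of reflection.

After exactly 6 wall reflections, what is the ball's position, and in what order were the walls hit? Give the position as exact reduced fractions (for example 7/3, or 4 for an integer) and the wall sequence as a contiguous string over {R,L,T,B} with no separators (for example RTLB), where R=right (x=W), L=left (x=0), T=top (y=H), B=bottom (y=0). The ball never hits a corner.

1. t=4/3 → L at (0,7/3); v=(3,-2)
2. t=7/6 → B at (7/2,0); v=(3,2)
3. t=3/2 → R at (8,3); v=(-3,2)
4. t=8/3 → L at (0,25/3); v=(3,2)
5. t=1/3 → T at (1,9); v=(3,-2)
6. t=7/3 → R at (8,13/3); v=(-3,-2)

Final position: (8,13/3)
Wall sequence: LBRLTR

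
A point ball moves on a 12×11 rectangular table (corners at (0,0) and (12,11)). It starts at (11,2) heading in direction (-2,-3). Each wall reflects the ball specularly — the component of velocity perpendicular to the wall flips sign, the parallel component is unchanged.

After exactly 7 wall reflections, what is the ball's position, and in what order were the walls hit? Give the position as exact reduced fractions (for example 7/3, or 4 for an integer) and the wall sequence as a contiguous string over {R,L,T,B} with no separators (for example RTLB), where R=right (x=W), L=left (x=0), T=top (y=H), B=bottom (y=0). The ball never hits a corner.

Final position: (13/3,0)
Wall sequence: BTLBRTB

1. t=2/3 → B at (29/3,0); v=(-2,3)
2. t=11/3 → T at (7/3,11); v=(-2,-3)
3. t=7/6 → L at (0,15/2); v=(2,-3)
4. t=5/2 → B at (5,0); v=(2,3)
5. t=7/2 → R at (12,21/2); v=(-2,3)
6. t=1/6 → T at (35/3,11); v=(-2,-3)
7. t=11/3 → B at (13/3,0); v=(-2,3)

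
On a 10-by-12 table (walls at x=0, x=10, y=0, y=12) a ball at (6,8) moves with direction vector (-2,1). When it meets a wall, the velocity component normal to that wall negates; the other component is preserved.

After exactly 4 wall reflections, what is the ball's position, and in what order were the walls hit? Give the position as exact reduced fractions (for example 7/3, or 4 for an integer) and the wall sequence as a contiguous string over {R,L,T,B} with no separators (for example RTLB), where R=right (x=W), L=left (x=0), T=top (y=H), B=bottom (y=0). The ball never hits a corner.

1. t=3 → L at (0,11); v=(2,1)
2. t=1 → T at (2,12); v=(2,-1)
3. t=4 → R at (10,8); v=(-2,-1)
4. t=5 → L at (0,3); v=(2,-1)

Final position: (0,3)
Wall sequence: LTRL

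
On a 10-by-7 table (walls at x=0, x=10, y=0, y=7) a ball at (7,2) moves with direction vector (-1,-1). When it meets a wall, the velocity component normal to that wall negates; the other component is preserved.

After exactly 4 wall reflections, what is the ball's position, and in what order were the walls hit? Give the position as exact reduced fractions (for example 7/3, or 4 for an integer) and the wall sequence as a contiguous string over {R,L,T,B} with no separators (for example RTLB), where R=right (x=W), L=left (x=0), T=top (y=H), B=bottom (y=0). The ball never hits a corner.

Final position: (9,0)
Wall sequence: BLTB

1. t=2 → B at (5,0); v=(-1,1)
2. t=5 → L at (0,5); v=(1,1)
3. t=2 → T at (2,7); v=(1,-1)
4. t=7 → B at (9,0); v=(1,1)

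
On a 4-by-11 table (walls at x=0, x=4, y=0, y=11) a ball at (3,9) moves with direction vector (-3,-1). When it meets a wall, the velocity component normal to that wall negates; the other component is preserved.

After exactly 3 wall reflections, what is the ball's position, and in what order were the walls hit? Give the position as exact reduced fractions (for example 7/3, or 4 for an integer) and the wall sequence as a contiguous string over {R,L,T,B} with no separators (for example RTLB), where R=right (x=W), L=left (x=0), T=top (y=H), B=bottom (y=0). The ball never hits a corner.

Final position: (0,16/3)
Wall sequence: LRL

1. t=1 → L at (0,8); v=(3,-1)
2. t=4/3 → R at (4,20/3); v=(-3,-1)
3. t=4/3 → L at (0,16/3); v=(3,-1)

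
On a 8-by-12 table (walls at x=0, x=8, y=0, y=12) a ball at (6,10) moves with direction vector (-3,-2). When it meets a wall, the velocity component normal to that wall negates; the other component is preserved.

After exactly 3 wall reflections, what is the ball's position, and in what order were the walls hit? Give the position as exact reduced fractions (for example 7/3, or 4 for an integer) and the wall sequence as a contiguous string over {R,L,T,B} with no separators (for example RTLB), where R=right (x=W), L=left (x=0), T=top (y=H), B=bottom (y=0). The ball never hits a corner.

Final position: (7,0)
Wall sequence: LRB

1. t=2 → L at (0,6); v=(3,-2)
2. t=8/3 → R at (8,2/3); v=(-3,-2)
3. t=1/3 → B at (7,0); v=(-3,2)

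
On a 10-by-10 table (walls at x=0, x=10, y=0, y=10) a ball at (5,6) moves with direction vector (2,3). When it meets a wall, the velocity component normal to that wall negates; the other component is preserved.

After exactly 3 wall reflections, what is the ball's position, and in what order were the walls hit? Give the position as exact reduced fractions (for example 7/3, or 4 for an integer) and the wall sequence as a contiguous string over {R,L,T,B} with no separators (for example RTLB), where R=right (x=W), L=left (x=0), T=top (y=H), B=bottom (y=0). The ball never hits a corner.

Final position: (17/3,0)
Wall sequence: TRB

1. t=4/3 → T at (23/3,10); v=(2,-3)
2. t=7/6 → R at (10,13/2); v=(-2,-3)
3. t=13/6 → B at (17/3,0); v=(-2,3)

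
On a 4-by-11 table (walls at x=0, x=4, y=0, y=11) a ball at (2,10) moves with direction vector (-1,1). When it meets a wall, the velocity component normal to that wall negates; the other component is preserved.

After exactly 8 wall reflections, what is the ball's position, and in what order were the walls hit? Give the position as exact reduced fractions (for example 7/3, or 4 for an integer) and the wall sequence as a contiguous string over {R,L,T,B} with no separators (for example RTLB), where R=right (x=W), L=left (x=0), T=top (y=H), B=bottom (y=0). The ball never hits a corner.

Final position: (4,10)
Wall sequence: TLRLBRLR

1. t=1 → T at (1,11); v=(-1,-1)
2. t=1 → L at (0,10); v=(1,-1)
3. t=4 → R at (4,6); v=(-1,-1)
4. t=4 → L at (0,2); v=(1,-1)
5. t=2 → B at (2,0); v=(1,1)
6. t=2 → R at (4,2); v=(-1,1)
7. t=4 → L at (0,6); v=(1,1)
8. t=4 → R at (4,10); v=(-1,1)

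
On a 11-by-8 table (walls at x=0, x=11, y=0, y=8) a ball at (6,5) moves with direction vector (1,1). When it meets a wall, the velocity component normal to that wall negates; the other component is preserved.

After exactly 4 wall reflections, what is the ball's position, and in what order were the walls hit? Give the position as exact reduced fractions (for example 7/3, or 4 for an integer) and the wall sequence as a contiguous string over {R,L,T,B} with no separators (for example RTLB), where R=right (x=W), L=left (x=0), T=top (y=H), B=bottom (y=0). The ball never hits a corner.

Final position: (0,5)
Wall sequence: TRBL

1. t=3 → T at (9,8); v=(1,-1)
2. t=2 → R at (11,6); v=(-1,-1)
3. t=6 → B at (5,0); v=(-1,1)
4. t=5 → L at (0,5); v=(1,1)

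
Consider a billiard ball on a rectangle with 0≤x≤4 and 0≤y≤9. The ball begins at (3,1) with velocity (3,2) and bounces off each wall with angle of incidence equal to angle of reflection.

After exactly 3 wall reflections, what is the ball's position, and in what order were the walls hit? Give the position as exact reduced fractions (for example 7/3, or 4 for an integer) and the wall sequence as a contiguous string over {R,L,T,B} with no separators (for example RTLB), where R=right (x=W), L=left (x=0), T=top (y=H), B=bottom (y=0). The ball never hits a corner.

Final position: (4,7)
Wall sequence: RLR

1. t=1/3 → R at (4,5/3); v=(-3,2)
2. t=4/3 → L at (0,13/3); v=(3,2)
3. t=4/3 → R at (4,7); v=(-3,2)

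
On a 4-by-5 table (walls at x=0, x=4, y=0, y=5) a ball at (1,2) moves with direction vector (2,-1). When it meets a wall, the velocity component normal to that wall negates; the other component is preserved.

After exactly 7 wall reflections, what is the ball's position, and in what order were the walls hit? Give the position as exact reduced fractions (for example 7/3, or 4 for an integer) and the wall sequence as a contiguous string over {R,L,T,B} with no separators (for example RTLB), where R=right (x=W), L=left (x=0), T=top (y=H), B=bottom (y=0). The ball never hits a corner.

1. t=3/2 → R at (4,1/2); v=(-2,-1)
2. t=1/2 → B at (3,0); v=(-2,1)
3. t=3/2 → L at (0,3/2); v=(2,1)
4. t=2 → R at (4,7/2); v=(-2,1)
5. t=3/2 → T at (1,5); v=(-2,-1)
6. t=1/2 → L at (0,9/2); v=(2,-1)
7. t=2 → R at (4,5/2); v=(-2,-1)

Final position: (4,5/2)
Wall sequence: RBLRTLR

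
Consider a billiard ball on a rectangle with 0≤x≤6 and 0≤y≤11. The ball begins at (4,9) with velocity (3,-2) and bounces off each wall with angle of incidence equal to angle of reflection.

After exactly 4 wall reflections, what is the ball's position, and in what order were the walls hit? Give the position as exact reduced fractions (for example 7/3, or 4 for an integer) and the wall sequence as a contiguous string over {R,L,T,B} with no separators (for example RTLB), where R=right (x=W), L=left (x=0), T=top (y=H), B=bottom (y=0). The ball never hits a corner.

Final position: (6,1/3)
Wall sequence: RLBR

1. t=2/3 → R at (6,23/3); v=(-3,-2)
2. t=2 → L at (0,11/3); v=(3,-2)
3. t=11/6 → B at (11/2,0); v=(3,2)
4. t=1/6 → R at (6,1/3); v=(-3,2)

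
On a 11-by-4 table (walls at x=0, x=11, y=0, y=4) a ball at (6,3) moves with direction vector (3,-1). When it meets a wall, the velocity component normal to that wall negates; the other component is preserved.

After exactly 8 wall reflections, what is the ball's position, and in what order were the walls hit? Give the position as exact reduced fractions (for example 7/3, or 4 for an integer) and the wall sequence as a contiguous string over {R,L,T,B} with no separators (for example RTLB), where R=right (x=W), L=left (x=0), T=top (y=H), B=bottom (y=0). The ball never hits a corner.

Final position: (7,4)
Wall sequence: RBLTRBLT

1. t=5/3 → R at (11,4/3); v=(-3,-1)
2. t=4/3 → B at (7,0); v=(-3,1)
3. t=7/3 → L at (0,7/3); v=(3,1)
4. t=5/3 → T at (5,4); v=(3,-1)
5. t=2 → R at (11,2); v=(-3,-1)
6. t=2 → B at (5,0); v=(-3,1)
7. t=5/3 → L at (0,5/3); v=(3,1)
8. t=7/3 → T at (7,4); v=(3,-1)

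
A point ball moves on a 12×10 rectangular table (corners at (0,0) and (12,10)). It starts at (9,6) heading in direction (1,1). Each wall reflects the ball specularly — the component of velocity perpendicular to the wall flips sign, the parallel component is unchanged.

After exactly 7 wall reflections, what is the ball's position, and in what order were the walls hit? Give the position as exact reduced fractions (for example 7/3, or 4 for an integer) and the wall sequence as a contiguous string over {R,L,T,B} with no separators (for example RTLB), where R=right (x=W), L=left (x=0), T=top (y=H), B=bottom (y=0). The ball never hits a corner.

1. t=3 → R at (12,9); v=(-1,1)
2. t=1 → T at (11,10); v=(-1,-1)
3. t=10 → B at (1,0); v=(-1,1)
4. t=1 → L at (0,1); v=(1,1)
5. t=9 → T at (9,10); v=(1,-1)
6. t=3 → R at (12,7); v=(-1,-1)
7. t=7 → B at (5,0); v=(-1,1)

Final position: (5,0)
Wall sequence: RTBLTRB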